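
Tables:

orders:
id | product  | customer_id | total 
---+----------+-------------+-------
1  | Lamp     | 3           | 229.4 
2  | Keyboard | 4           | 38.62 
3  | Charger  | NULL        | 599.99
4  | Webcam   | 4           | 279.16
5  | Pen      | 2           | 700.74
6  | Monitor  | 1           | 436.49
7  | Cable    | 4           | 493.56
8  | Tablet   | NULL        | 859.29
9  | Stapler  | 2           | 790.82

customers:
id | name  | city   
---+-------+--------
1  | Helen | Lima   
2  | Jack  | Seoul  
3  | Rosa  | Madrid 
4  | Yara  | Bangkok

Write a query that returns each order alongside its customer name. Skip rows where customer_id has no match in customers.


INNER JOIN keeps only orders rows whose customer_id matches an id in customers. Walk through each order:
  - order 1 (Lamp): customer_id=3 -> matches Rosa
  - order 2 (Keyboard): customer_id=4 -> matches Yara
  - order 3 (Charger): customer_id=NULL, no match -> dropped
  - order 4 (Webcam): customer_id=4 -> matches Yara
  - order 5 (Pen): customer_id=2 -> matches Jack
  - order 6 (Monitor): customer_id=1 -> matches Helen
  - order 7 (Cable): customer_id=4 -> matches Yara
  - order 8 (Tablet): customer_id=NULL, no match -> dropped
  - order 9 (Stapler): customer_id=2 -> matches Jack
So 2 of 9 rows are dropped.

SQL:
SELECT a.product, b.name AS customer
FROM orders a
INNER JOIN customers b ON a.customer_id = b.id

Result:
product  | customer
---------+---------
Lamp     | Rosa    
Keyboard | Yara    
Webcam   | Yara    
Pen      | Jack    
Monitor  | Helen   
Cable    | Yara    
Stapler  | Jack    


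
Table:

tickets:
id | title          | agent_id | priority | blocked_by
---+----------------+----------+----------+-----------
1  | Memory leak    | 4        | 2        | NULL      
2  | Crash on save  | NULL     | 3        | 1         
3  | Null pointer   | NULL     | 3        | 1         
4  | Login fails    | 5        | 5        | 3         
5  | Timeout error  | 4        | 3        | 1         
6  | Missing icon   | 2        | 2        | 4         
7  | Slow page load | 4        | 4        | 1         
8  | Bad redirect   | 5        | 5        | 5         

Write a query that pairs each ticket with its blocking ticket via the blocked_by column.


This is a self-join: tickets is joined to a second copy of itself, matching each row's blocked_by to another row's id. Use LEFT JOIN so rows with blocked_by=NULL are kept.
  - ticket 1 (Memory leak): blocked_by=NULL -> NULL
  - ticket 2 (Crash on save): blocked_by=1 -> Memory leak
  - ticket 3 (Null pointer): blocked_by=1 -> Memory leak
  - ticket 4 (Login fails): blocked_by=3 -> Null pointer
  - ticket 5 (Timeout error): blocked_by=1 -> Memory leak
  - ticket 6 (Missing icon): blocked_by=4 -> Login fails
  - ticket 7 (Slow page load): blocked_by=1 -> Memory leak
  - ticket 8 (Bad redirect): blocked_by=5 -> Timeout error

SQL:
SELECT a.title AS item, b.title AS blocked_by
FROM tickets a
LEFT JOIN tickets b ON a.blocked_by = b.id

Result:
item           | blocked_by   
---------------+--------------
Memory leak    | NULL         
Crash on save  | Memory leak  
Null pointer   | Memory leak  
Login fails    | Null pointer 
Timeout error  | Memory leak  
Missing icon   | Login fails  
Slow page load | Memory leak  
Bad redirect   | Timeout error


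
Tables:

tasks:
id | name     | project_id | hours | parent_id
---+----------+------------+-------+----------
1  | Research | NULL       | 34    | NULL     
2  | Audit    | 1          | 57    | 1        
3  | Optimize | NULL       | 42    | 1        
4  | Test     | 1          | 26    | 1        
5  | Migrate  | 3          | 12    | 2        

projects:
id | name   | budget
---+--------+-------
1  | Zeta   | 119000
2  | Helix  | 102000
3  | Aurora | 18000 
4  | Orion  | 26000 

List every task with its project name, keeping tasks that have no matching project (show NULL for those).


LEFT JOIN keeps every row from tasks (the left table); where project_id has no match in projects, the project columns become NULL. Walk through each task:
  - task 1 (Research): project_id=NULL, no match -> kept with NULL
  - task 2 (Audit): project_id=1 -> matches Zeta
  - task 3 (Optimize): project_id=NULL, no match -> kept with NULL
  - task 4 (Test): project_id=1 -> matches Zeta
  - task 5 (Migrate): project_id=3 -> matches Aurora
All 5 rows appear; 2 have NULL project.

SQL:
SELECT a.name, b.name AS project
FROM tasks a
LEFT JOIN projects b ON a.project_id = b.id

Result:
name     | project
---------+--------
Research | NULL   
Audit    | Zeta   
Optimize | NULL   
Test     | Zeta   
Migrate  | Aurora 


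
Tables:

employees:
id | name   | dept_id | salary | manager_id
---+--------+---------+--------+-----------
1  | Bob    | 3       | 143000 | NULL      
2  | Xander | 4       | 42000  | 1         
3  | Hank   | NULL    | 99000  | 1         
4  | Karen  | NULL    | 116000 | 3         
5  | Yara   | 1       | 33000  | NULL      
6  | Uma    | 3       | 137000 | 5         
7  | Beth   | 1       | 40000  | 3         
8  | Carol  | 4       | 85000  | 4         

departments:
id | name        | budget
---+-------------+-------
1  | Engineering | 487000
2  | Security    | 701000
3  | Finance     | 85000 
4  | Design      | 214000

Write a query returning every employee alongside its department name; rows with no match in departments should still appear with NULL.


LEFT JOIN keeps every row from employees (the left table); where dept_id has no match in departments, the department columns become NULL. Walk through each employee:
  - employee 1 (Bob): dept_id=3 -> matches Finance
  - employee 2 (Xander): dept_id=4 -> matches Design
  - employee 3 (Hank): dept_id=NULL, no match -> kept with NULL
  - employee 4 (Karen): dept_id=NULL, no match -> kept with NULL
  - employee 5 (Yara): dept_id=1 -> matches Engineering
  - employee 6 (Uma): dept_id=3 -> matches Finance
  - employee 7 (Beth): dept_id=1 -> matches Engineering
  - employee 8 (Carol): dept_id=4 -> matches Design
All 8 rows appear; 2 have NULL department.

SQL:
SELECT a.name, b.name AS department
FROM employees a
LEFT JOIN departments b ON a.dept_id = b.id

Result:
name   | department 
-------+------------
Bob    | Finance    
Xander | Design     
Hank   | NULL       
Karen  | NULL       
Yara   | Engineering
Uma    | Finance    
Beth   | Engineering
Carol  | Design     


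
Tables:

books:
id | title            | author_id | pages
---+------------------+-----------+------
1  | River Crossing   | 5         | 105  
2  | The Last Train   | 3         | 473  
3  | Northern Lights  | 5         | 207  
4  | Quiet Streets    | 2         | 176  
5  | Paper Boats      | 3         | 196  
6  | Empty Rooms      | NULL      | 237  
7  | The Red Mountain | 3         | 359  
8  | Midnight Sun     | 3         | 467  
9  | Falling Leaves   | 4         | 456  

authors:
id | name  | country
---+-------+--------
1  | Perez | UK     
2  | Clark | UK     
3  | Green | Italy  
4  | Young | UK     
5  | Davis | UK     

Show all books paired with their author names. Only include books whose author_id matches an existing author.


INNER JOIN keeps only books rows whose author_id matches an id in authors. Walk through each book:
  - book 1 (River Crossing): author_id=5 -> matches Davis
  - book 2 (The Last Train): author_id=3 -> matches Green
  - book 3 (Northern Lights): author_id=5 -> matches Davis
  - book 4 (Quiet Streets): author_id=2 -> matches Clark
  - book 5 (Paper Boats): author_id=3 -> matches Green
  - book 6 (Empty Rooms): author_id=NULL, no match -> dropped
  - book 7 (The Red Mountain): author_id=3 -> matches Green
  - book 8 (Midnight Sun): author_id=3 -> matches Green
  - book 9 (Falling Leaves): author_id=4 -> matches Young
So 1 of 9 rows is dropped.

SQL:
SELECT a.title, b.name AS author
FROM books a
INNER JOIN authors b ON a.author_id = b.id

Result:
title            | author
-----------------+-------
River Crossing   | Davis 
The Last Train   | Green 
Northern Lights  | Davis 
Quiet Streets    | Clark 
Paper Boats      | Green 
The Red Mountain | Green 
Midnight Sun     | Green 
Falling Leaves   | Young 


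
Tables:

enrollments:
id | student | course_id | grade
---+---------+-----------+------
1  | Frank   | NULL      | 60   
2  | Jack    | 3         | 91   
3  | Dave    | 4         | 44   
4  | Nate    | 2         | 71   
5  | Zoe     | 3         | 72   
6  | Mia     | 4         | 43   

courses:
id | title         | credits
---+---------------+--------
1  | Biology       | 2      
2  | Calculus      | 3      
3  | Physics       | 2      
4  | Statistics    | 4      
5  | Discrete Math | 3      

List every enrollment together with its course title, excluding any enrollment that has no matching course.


INNER JOIN keeps only enrollments rows whose course_id matches an id in courses. Walk through each enrollment:
  - enrollment 1 (Frank): course_id=NULL, no match -> dropped
  - enrollment 2 (Jack): course_id=3 -> matches Physics
  - enrollment 3 (Dave): course_id=4 -> matches Statistics
  - enrollment 4 (Nate): course_id=2 -> matches Calculus
  - enrollment 5 (Zoe): course_id=3 -> matches Physics
  - enrollment 6 (Mia): course_id=4 -> matches Statistics
So 1 of 6 rows is dropped.

SQL:
SELECT a.student, b.title AS course
FROM enrollments a
INNER JOIN courses b ON a.course_id = b.id

Result:
student | course    
--------+-----------
Jack    | Physics   
Dave    | Statistics
Nate    | Calculus  
Zoe     | Physics   
Mia     | Statistics


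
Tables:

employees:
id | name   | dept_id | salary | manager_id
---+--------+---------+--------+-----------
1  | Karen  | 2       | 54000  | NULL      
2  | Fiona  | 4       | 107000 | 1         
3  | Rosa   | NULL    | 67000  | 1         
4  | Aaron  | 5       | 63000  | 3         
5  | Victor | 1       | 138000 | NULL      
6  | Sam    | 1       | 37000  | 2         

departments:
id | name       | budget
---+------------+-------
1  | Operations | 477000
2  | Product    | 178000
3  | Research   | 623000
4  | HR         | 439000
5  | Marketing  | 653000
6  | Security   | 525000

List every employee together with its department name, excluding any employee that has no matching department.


INNER JOIN keeps only employees rows whose dept_id matches an id in departments. Walk through each employee:
  - employee 1 (Karen): dept_id=2 -> matches Product
  - employee 2 (Fiona): dept_id=4 -> matches HR
  - employee 3 (Rosa): dept_id=NULL, no match -> dropped
  - employee 4 (Aaron): dept_id=5 -> matches Marketing
  - employee 5 (Victor): dept_id=1 -> matches Operations
  - employee 6 (Sam): dept_id=1 -> matches Operations
So 1 of 6 rows is dropped.

SQL:
SELECT a.name, b.name AS department
FROM employees a
INNER JOIN departments b ON a.dept_id = b.id

Result:
name   | department
-------+-----------
Karen  | Product   
Fiona  | HR        
Aaron  | Marketing 
Victor | Operations
Sam    | Operations


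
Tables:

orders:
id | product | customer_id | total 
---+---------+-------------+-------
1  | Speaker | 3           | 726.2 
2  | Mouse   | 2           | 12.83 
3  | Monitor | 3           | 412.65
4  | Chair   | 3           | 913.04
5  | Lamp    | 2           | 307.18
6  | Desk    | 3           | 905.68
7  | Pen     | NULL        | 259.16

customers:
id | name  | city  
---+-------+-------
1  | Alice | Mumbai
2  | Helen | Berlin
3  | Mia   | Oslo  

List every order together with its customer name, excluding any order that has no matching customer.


INNER JOIN keeps only orders rows whose customer_id matches an id in customers. Walk through each order:
  - order 1 (Speaker): customer_id=3 -> matches Mia
  - order 2 (Mouse): customer_id=2 -> matches Helen
  - order 3 (Monitor): customer_id=3 -> matches Mia
  - order 4 (Chair): customer_id=3 -> matches Mia
  - order 5 (Lamp): customer_id=2 -> matches Helen
  - order 6 (Desk): customer_id=3 -> matches Mia
  - order 7 (Pen): customer_id=NULL, no match -> dropped
So 1 of 7 rows is dropped.

SQL:
SELECT a.product, b.name AS customer
FROM orders a
INNER JOIN customers b ON a.customer_id = b.id

Result:
product | customer
--------+---------
Speaker | Mia     
Mouse   | Helen   
Monitor | Mia     
Chair   | Mia     
Lamp    | Helen   
Desk    | Mia     


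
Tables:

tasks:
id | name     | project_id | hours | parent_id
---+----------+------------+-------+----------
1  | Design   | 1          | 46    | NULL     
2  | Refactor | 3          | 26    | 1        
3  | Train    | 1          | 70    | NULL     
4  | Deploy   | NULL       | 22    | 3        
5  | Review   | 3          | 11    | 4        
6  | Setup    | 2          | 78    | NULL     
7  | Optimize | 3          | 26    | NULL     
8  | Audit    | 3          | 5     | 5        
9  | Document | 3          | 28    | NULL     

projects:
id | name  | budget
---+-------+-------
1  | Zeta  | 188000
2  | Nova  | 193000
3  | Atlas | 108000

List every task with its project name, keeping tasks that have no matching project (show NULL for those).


LEFT JOIN keeps every row from tasks (the left table); where project_id has no match in projects, the project columns become NULL. Walk through each task:
  - task 1 (Design): project_id=1 -> matches Zeta
  - task 2 (Refactor): project_id=3 -> matches Atlas
  - task 3 (Train): project_id=1 -> matches Zeta
  - task 4 (Deploy): project_id=NULL, no match -> kept with NULL
  - task 5 (Review): project_id=3 -> matches Atlas
  - task 6 (Setup): project_id=2 -> matches Nova
  - task 7 (Optimize): project_id=3 -> matches Atlas
  - task 8 (Audit): project_id=3 -> matches Atlas
  - task 9 (Document): project_id=3 -> matches Atlas
All 9 rows appear; 1 has NULL project.

SQL:
SELECT a.name, b.name AS project
FROM tasks a
LEFT JOIN projects b ON a.project_id = b.id

Result:
name     | project
---------+--------
Design   | Zeta   
Refactor | Atlas  
Train    | Zeta   
Deploy   | NULL   
Review   | Atlas  
Setup    | Nova   
Optimize | Atlas  
Audit    | Atlas  
Document | Atlas  


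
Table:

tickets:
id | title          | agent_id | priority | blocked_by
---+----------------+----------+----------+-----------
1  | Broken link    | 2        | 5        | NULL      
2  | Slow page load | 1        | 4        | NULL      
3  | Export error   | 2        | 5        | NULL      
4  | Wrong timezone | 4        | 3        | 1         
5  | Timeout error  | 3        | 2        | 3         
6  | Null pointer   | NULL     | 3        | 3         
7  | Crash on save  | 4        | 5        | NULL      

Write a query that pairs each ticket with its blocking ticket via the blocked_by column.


This is a self-join: tickets is joined to a second copy of itself, matching each row's blocked_by to another row's id. Use LEFT JOIN so rows with blocked_by=NULL are kept.
  - ticket 1 (Broken link): blocked_by=NULL -> NULL
  - ticket 2 (Slow page load): blocked_by=NULL -> NULL
  - ticket 3 (Export error): blocked_by=NULL -> NULL
  - ticket 4 (Wrong timezone): blocked_by=1 -> Broken link
  - ticket 5 (Timeout error): blocked_by=3 -> Export error
  - ticket 6 (Null pointer): blocked_by=3 -> Export error
  - ticket 7 (Crash on save): blocked_by=NULL -> NULL

SQL:
SELECT a.title AS item, b.title AS blocked_by
FROM tickets a
LEFT JOIN tickets b ON a.blocked_by = b.id

Result:
item           | blocked_by  
---------------+-------------
Broken link    | NULL        
Slow page load | NULL        
Export error   | NULL        
Wrong timezone | Broken link 
Timeout error  | Export error
Null pointer   | Export error
Crash on save  | NULL        


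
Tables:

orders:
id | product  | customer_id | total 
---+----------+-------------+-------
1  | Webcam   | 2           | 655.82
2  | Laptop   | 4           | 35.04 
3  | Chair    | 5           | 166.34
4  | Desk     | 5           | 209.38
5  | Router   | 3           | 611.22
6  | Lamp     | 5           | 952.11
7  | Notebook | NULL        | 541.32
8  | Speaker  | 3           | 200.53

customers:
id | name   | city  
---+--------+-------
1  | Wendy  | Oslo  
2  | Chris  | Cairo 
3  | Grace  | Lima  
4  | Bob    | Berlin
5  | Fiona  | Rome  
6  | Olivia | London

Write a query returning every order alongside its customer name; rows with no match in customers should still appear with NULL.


LEFT JOIN keeps every row from orders (the left table); where customer_id has no match in customers, the customer columns become NULL. Walk through each order:
  - order 1 (Webcam): customer_id=2 -> matches Chris
  - order 2 (Laptop): customer_id=4 -> matches Bob
  - order 3 (Chair): customer_id=5 -> matches Fiona
  - order 4 (Desk): customer_id=5 -> matches Fiona
  - order 5 (Router): customer_id=3 -> matches Grace
  - order 6 (Lamp): customer_id=5 -> matches Fiona
  - order 7 (Notebook): customer_id=NULL, no match -> kept with NULL
  - order 8 (Speaker): customer_id=3 -> matches Grace
All 8 rows appear; 1 has NULL customer.

SQL:
SELECT a.product, b.name AS customer
FROM orders a
LEFT JOIN customers b ON a.customer_id = b.id

Result:
product  | customer
---------+---------
Webcam   | Chris   
Laptop   | Bob     
Chair    | Fiona   
Desk     | Fiona   
Router   | Grace   
Lamp     | Fiona   
Notebook | NULL    
Speaker  | Grace   


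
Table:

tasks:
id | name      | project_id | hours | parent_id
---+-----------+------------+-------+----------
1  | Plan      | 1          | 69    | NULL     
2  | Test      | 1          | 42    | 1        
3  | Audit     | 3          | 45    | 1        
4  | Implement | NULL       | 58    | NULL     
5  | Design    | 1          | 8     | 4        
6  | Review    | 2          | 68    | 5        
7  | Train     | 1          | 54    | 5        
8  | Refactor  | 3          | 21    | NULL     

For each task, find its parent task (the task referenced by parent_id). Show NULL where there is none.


This is a self-join: tasks is joined to a second copy of itself, matching each row's parent_id to another row's id. Use LEFT JOIN so rows with parent_id=NULL are kept.
  - task 1 (Plan): parent_id=NULL -> NULL
  - task 2 (Test): parent_id=1 -> Plan
  - task 3 (Audit): parent_id=1 -> Plan
  - task 4 (Implement): parent_id=NULL -> NULL
  - task 5 (Design): parent_id=4 -> Implement
  - task 6 (Review): parent_id=5 -> Design
  - task 7 (Train): parent_id=5 -> Design
  - task 8 (Refactor): parent_id=NULL -> NULL

SQL:
SELECT a.name AS item, b.name AS parent
FROM tasks a
LEFT JOIN tasks b ON a.parent_id = b.id

Result:
item      | parent   
----------+----------
Plan      | NULL     
Test      | Plan     
Audit     | Plan     
Implement | NULL     
Design    | Implement
Review    | Design   
Train     | Design   
Refactor  | NULL     


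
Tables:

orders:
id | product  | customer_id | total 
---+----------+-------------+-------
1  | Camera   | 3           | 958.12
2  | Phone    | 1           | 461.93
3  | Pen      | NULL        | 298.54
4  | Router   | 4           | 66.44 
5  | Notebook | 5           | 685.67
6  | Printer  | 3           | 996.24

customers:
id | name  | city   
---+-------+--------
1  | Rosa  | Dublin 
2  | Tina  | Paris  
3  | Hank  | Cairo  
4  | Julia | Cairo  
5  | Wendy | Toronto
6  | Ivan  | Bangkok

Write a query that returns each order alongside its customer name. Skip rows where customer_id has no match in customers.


INNER JOIN keeps only orders rows whose customer_id matches an id in customers. Walk through each order:
  - order 1 (Camera): customer_id=3 -> matches Hank
  - order 2 (Phone): customer_id=1 -> matches Rosa
  - order 3 (Pen): customer_id=NULL, no match -> dropped
  - order 4 (Router): customer_id=4 -> matches Julia
  - order 5 (Notebook): customer_id=5 -> matches Wendy
  - order 6 (Printer): customer_id=3 -> matches Hank
So 1 of 6 rows is dropped.

SQL:
SELECT a.product, b.name AS customer
FROM orders a
INNER JOIN customers b ON a.customer_id = b.id

Result:
product  | customer
---------+---------
Camera   | Hank    
Phone    | Rosa    
Router   | Julia   
Notebook | Wendy   
Printer  | Hank    


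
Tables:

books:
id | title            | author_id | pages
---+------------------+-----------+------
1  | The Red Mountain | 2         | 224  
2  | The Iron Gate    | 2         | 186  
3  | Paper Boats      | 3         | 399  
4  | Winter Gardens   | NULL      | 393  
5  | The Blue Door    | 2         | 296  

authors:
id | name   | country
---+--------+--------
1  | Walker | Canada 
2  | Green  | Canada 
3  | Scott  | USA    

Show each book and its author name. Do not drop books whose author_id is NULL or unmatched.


LEFT JOIN keeps every row from books (the left table); where author_id has no match in authors, the author columns become NULL. Walk through each book:
  - book 1 (The Red Mountain): author_id=2 -> matches Green
  - book 2 (The Iron Gate): author_id=2 -> matches Green
  - book 3 (Paper Boats): author_id=3 -> matches Scott
  - book 4 (Winter Gardens): author_id=NULL, no match -> kept with NULL
  - book 5 (The Blue Door): author_id=2 -> matches Green
All 5 rows appear; 1 has NULL author.

SQL:
SELECT a.title, b.name AS author
FROM books a
LEFT JOIN authors b ON a.author_id = b.id

Result:
title            | author
-----------------+-------
The Red Mountain | Green 
The Iron Gate    | Green 
Paper Boats      | Scott 
Winter Gardens   | NULL  
The Blue Door    | Green 


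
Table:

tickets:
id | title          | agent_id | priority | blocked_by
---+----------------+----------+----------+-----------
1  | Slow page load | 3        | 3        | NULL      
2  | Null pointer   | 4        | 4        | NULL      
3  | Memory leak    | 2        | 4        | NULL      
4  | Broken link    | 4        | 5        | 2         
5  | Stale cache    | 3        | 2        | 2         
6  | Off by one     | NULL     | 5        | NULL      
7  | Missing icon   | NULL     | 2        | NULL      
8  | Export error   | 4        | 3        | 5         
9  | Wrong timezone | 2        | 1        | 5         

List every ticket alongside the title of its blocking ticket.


This is a self-join: tickets is joined to a second copy of itself, matching each row's blocked_by to another row's id. Use LEFT JOIN so rows with blocked_by=NULL are kept.
  - ticket 1 (Slow page load): blocked_by=NULL -> NULL
  - ticket 2 (Null pointer): blocked_by=NULL -> NULL
  - ticket 3 (Memory leak): blocked_by=NULL -> NULL
  - ticket 4 (Broken link): blocked_by=2 -> Null pointer
  - ticket 5 (Stale cache): blocked_by=2 -> Null pointer
  - ticket 6 (Off by one): blocked_by=NULL -> NULL
  - ticket 7 (Missing icon): blocked_by=NULL -> NULL
  - ticket 8 (Export error): blocked_by=5 -> Stale cache
  - ticket 9 (Wrong timezone): blocked_by=5 -> Stale cache

SQL:
SELECT a.title AS item, b.title AS blocked_by
FROM tickets a
LEFT JOIN tickets b ON a.blocked_by = b.id

Result:
item           | blocked_by  
---------------+-------------
Slow page load | NULL        
Null pointer   | NULL        
Memory leak    | NULL        
Broken link    | Null pointer
Stale cache    | Null pointer
Off by one     | NULL        
Missing icon   | NULL        
Export error   | Stale cache 
Wrong timezone | Stale cache 


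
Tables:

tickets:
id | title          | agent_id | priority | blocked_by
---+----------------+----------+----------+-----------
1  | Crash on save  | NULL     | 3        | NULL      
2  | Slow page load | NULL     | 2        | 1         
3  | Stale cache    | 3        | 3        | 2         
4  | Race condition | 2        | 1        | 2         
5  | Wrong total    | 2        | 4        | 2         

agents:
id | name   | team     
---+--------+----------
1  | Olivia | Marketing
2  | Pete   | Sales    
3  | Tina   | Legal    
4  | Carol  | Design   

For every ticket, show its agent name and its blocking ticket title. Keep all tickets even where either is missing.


Two LEFT JOINs from the same base table tickets: one to agents via agent_id, one to tickets itself via blocked_by. Both are LEFT so every ticket is preserved.
Match against agents:
  - ticket 1 (Crash on save): agent_id=NULL, no match -> kept with NULL
  - ticket 2 (Slow page load): agent_id=NULL, no match -> kept with NULL
  - ticket 3 (Stale cache): agent_id=3 -> matches Tina
  - ticket 4 (Race condition): agent_id=2 -> matches Pete
  - ticket 5 (Wrong total): agent_id=2 -> matches Pete
Match against tickets (self):
  - ticket 1 (Crash on save): blocked_by=NULL -> NULL
  - ticket 2 (Slow page load): blocked_by=1 -> Crash on save
  - ticket 3 (Stale cache): blocked_by=2 -> Slow page load
  - ticket 4 (Race condition): blocked_by=2 -> Slow page load
  - ticket 5 (Wrong total): blocked_by=2 -> Slow page load

SQL:
SELECT a.title, b.name AS agent, c.title AS blocked_by
FROM tickets a
LEFT JOIN agents b ON a.agent_id = b.id
LEFT JOIN tickets c ON a.blocked_by = c.id

Result:
title          | agent | blocked_by    
---------------+-------+---------------
Crash on save  | NULL  | NULL          
Slow page load | NULL  | Crash on save 
Stale cache    | Tina  | Slow page load
Race condition | Pete  | Slow page load
Wrong total    | Pete  | Slow page load


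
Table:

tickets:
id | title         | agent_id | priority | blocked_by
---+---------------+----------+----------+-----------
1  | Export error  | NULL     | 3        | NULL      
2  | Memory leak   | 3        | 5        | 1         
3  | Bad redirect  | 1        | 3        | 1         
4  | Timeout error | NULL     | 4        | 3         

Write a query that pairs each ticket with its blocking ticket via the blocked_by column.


This is a self-join: tickets is joined to a second copy of itself, matching each row's blocked_by to another row's id. Use LEFT JOIN so rows with blocked_by=NULL are kept.
  - ticket 1 (Export error): blocked_by=NULL -> NULL
  - ticket 2 (Memory leak): blocked_by=1 -> Export error
  - ticket 3 (Bad redirect): blocked_by=1 -> Export error
  - ticket 4 (Timeout error): blocked_by=3 -> Bad redirect

SQL:
SELECT a.title AS item, b.title AS blocked_by
FROM tickets a
LEFT JOIN tickets b ON a.blocked_by = b.id

Result:
item          | blocked_by  
--------------+-------------
Export error  | NULL        
Memory leak   | Export error
Bad redirect  | Export error
Timeout error | Bad redirect


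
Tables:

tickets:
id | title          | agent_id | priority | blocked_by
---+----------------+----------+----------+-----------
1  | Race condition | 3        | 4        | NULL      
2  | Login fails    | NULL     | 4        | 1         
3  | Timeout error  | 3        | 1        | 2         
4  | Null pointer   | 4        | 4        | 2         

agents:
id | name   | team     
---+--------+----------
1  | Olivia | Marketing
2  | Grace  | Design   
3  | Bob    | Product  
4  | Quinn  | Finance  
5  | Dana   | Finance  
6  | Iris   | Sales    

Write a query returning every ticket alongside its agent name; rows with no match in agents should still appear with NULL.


LEFT JOIN keeps every row from tickets (the left table); where agent_id has no match in agents, the agent columns become NULL. Walk through each ticket:
  - ticket 1 (Race condition): agent_id=3 -> matches Bob
  - ticket 2 (Login fails): agent_id=NULL, no match -> kept with NULL
  - ticket 3 (Timeout error): agent_id=3 -> matches Bob
  - ticket 4 (Null pointer): agent_id=4 -> matches Quinn
All 4 rows appear; 1 has NULL agent.

SQL:
SELECT a.title, b.name AS agent
FROM tickets a
LEFT JOIN agents b ON a.agent_id = b.id

Result:
title          | agent
---------------+------
Race condition | Bob  
Login fails    | NULL 
Timeout error  | Bob  
Null pointer   | Quinn


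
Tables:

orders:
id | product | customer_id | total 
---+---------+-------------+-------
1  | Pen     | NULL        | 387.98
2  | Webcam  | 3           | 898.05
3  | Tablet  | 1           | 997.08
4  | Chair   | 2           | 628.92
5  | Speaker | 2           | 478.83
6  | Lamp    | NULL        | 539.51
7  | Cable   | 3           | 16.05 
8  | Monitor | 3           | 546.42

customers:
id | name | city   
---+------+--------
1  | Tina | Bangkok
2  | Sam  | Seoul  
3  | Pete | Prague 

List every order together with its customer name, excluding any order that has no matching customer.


INNER JOIN keeps only orders rows whose customer_id matches an id in customers. Walk through each order:
  - order 1 (Pen): customer_id=NULL, no match -> dropped
  - order 2 (Webcam): customer_id=3 -> matches Pete
  - order 3 (Tablet): customer_id=1 -> matches Tina
  - order 4 (Chair): customer_id=2 -> matches Sam
  - order 5 (Speaker): customer_id=2 -> matches Sam
  - order 6 (Lamp): customer_id=NULL, no match -> dropped
  - order 7 (Cable): customer_id=3 -> matches Pete
  - order 8 (Monitor): customer_id=3 -> matches Pete
So 2 of 8 rows are dropped.

SQL:
SELECT a.product, b.name AS customer
FROM orders a
INNER JOIN customers b ON a.customer_id = b.id

Result:
product | customer
--------+---------
Webcam  | Pete    
Tablet  | Tina    
Chair   | Sam     
Speaker | Sam     
Cable   | Pete    
Monitor | Pete    


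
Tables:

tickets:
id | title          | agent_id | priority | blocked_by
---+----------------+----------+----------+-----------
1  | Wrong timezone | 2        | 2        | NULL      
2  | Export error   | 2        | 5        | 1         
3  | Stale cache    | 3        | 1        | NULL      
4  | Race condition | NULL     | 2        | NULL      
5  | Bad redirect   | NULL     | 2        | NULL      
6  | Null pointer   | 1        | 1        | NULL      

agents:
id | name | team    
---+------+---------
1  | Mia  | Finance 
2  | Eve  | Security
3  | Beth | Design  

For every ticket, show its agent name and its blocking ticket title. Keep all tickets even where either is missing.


Two LEFT JOINs from the same base table tickets: one to agents via agent_id, one to tickets itself via blocked_by. Both are LEFT so every ticket is preserved.
Match against agents:
  - ticket 1 (Wrong timezone): agent_id=2 -> matches Eve
  - ticket 2 (Export error): agent_id=2 -> matches Eve
  - ticket 3 (Stale cache): agent_id=3 -> matches Beth
  - ticket 4 (Race condition): agent_id=NULL, no match -> kept with NULL
  - ticket 5 (Bad redirect): agent_id=NULL, no match -> kept with NULL
  - ticket 6 (Null pointer): agent_id=1 -> matches Mia
Match against tickets (self):
  - ticket 1 (Wrong timezone): blocked_by=NULL -> NULL
  - ticket 2 (Export error): blocked_by=1 -> Wrong timezone
  - ticket 3 (Stale cache): blocked_by=NULL -> NULL
  - ticket 4 (Race condition): blocked_by=NULL -> NULL
  - ticket 5 (Bad redirect): blocked_by=NULL -> NULL
  - ticket 6 (Null pointer): blocked_by=NULL -> NULL

SQL:
SELECT a.title, b.name AS agent, c.title AS blocked_by
FROM tickets a
LEFT JOIN agents b ON a.agent_id = b.id
LEFT JOIN tickets c ON a.blocked_by = c.id

Result:
title          | agent | blocked_by    
---------------+-------+---------------
Wrong timezone | Eve   | NULL          
Export error   | Eve   | Wrong timezone
Stale cache    | Beth  | NULL          
Race condition | NULL  | NULL          
Bad redirect   | NULL  | NULL          
Null pointer   | Mia   | NULL          


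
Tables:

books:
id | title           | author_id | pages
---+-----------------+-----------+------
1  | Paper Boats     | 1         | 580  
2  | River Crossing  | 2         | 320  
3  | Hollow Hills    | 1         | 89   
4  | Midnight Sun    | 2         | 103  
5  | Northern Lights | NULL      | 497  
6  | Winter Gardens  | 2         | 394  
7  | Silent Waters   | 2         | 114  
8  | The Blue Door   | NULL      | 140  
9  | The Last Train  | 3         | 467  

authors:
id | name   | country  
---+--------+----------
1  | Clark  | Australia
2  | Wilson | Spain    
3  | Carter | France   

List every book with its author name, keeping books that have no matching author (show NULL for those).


LEFT JOIN keeps every row from books (the left table); where author_id has no match in authors, the author columns become NULL. Walk through each book:
  - book 1 (Paper Boats): author_id=1 -> matches Clark
  - book 2 (River Crossing): author_id=2 -> matches Wilson
  - book 3 (Hollow Hills): author_id=1 -> matches Clark
  - book 4 (Midnight Sun): author_id=2 -> matches Wilson
  - book 5 (Northern Lights): author_id=NULL, no match -> kept with NULL
  - book 6 (Winter Gardens): author_id=2 -> matches Wilson
  - book 7 (Silent Waters): author_id=2 -> matches Wilson
  - book 8 (The Blue Door): author_id=NULL, no match -> kept with NULL
  - book 9 (The Last Train): author_id=3 -> matches Carter
All 9 rows appear; 2 have NULL author.

SQL:
SELECT a.title, b.name AS author
FROM books a
LEFT JOIN authors b ON a.author_id = b.id

Result:
title           | author
----------------+-------
Paper Boats     | Clark 
River Crossing  | Wilson
Hollow Hills    | Clark 
Midnight Sun    | Wilson
Northern Lights | NULL  
Winter Gardens  | Wilson
Silent Waters   | Wilson
The Blue Door   | NULL  
The Last Train  | Carter


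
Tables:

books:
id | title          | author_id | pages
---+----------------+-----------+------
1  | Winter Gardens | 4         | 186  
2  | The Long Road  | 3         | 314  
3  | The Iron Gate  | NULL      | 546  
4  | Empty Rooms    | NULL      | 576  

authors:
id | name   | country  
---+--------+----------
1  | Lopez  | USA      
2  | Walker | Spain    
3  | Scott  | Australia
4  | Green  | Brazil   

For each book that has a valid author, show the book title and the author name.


INNER JOIN keeps only books rows whose author_id matches an id in authors. Walk through each book:
  - book 1 (Winter Gardens): author_id=4 -> matches Green
  - book 2 (The Long Road): author_id=3 -> matches Scott
  - book 3 (The Iron Gate): author_id=NULL, no match -> dropped
  - book 4 (Empty Rooms): author_id=NULL, no match -> dropped
So 2 of 4 rows are dropped.

SQL:
SELECT a.title, b.name AS author
FROM books a
INNER JOIN authors b ON a.author_id = b.id

Result:
title          | author
---------------+-------
Winter Gardens | Green 
The Long Road  | Scott 


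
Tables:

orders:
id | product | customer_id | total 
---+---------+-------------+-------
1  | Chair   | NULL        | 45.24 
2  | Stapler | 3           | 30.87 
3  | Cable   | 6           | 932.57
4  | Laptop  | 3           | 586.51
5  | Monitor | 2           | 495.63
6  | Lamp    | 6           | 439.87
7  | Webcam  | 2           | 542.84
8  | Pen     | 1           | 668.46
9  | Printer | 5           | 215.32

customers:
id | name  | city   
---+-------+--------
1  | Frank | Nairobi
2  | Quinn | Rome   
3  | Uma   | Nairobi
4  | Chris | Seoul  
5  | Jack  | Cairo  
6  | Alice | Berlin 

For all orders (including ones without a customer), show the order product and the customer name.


LEFT JOIN keeps every row from orders (the left table); where customer_id has no match in customers, the customer columns become NULL. Walk through each order:
  - order 1 (Chair): customer_id=NULL, no match -> kept with NULL
  - order 2 (Stapler): customer_id=3 -> matches Uma
  - order 3 (Cable): customer_id=6 -> matches Alice
  - order 4 (Laptop): customer_id=3 -> matches Uma
  - order 5 (Monitor): customer_id=2 -> matches Quinn
  - order 6 (Lamp): customer_id=6 -> matches Alice
  - order 7 (Webcam): customer_id=2 -> matches Quinn
  - order 8 (Pen): customer_id=1 -> matches Frank
  - order 9 (Printer): customer_id=5 -> matches Jack
All 9 rows appear; 1 has NULL customer.

SQL:
SELECT a.product, b.name AS customer
FROM orders a
LEFT JOIN customers b ON a.customer_id = b.id

Result:
product | customer
--------+---------
Chair   | NULL    
Stapler | Uma     
Cable   | Alice   
Laptop  | Uma     
Monitor | Quinn   
Lamp    | Alice   
Webcam  | Quinn   
Pen     | Frank   
Printer | Jack    


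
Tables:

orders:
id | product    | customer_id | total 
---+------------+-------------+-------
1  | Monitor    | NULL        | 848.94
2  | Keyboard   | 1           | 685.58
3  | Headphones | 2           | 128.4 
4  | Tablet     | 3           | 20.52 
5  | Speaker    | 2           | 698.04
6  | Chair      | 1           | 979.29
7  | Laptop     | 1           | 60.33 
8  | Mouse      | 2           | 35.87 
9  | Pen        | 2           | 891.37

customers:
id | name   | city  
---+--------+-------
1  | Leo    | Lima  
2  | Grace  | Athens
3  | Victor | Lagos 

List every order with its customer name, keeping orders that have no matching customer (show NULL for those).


LEFT JOIN keeps every row from orders (the left table); where customer_id has no match in customers, the customer columns become NULL. Walk through each order:
  - order 1 (Monitor): customer_id=NULL, no match -> kept with NULL
  - order 2 (Keyboard): customer_id=1 -> matches Leo
  - order 3 (Headphones): customer_id=2 -> matches Grace
  - order 4 (Tablet): customer_id=3 -> matches Victor
  - order 5 (Speaker): customer_id=2 -> matches Grace
  - order 6 (Chair): customer_id=1 -> matches Leo
  - order 7 (Laptop): customer_id=1 -> matches Leo
  - order 8 (Mouse): customer_id=2 -> matches Grace
  - order 9 (Pen): customer_id=2 -> matches Grace
All 9 rows appear; 1 has NULL customer.

SQL:
SELECT a.product, b.name AS customer
FROM orders a
LEFT JOIN customers b ON a.customer_id = b.id

Result:
product    | customer
-----------+---------
Monitor    | NULL    
Keyboard   | Leo     
Headphones | Grace   
Tablet     | Victor  
Speaker    | Grace   
Chair      | Leo     
Laptop     | Leo     
Mouse      | Grace   
Pen        | Grace   


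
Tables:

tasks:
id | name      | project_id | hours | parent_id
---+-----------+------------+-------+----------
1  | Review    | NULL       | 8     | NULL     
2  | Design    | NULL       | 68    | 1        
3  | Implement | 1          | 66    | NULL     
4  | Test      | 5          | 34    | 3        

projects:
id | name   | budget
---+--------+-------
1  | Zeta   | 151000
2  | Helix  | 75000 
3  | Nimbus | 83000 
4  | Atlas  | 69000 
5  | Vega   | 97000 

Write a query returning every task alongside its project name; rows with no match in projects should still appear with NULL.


LEFT JOIN keeps every row from tasks (the left table); where project_id has no match in projects, the project columns become NULL. Walk through each task:
  - task 1 (Review): project_id=NULL, no match -> kept with NULL
  - task 2 (Design): project_id=NULL, no match -> kept with NULL
  - task 3 (Implement): project_id=1 -> matches Zeta
  - task 4 (Test): project_id=5 -> matches Vega
All 4 rows appear; 2 have NULL project.

SQL:
SELECT a.name, b.name AS project
FROM tasks a
LEFT JOIN projects b ON a.project_id = b.id

Result:
name      | project
----------+--------
Review    | NULL   
Design    | NULL   
Implement | Zeta   
Test      | Vega   


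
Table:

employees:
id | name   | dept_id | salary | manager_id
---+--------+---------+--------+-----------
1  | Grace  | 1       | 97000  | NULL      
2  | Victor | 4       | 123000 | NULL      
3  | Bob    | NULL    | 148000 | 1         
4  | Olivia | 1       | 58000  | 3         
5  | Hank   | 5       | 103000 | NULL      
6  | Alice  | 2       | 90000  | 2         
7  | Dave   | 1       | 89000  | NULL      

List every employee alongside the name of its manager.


This is a self-join: employees is joined to a second copy of itself, matching each row's manager_id to another row's id. Use LEFT JOIN so rows with manager_id=NULL are kept.
  - employee 1 (Grace): manager_id=NULL -> NULL
  - employee 2 (Victor): manager_id=NULL -> NULL
  - employee 3 (Bob): manager_id=1 -> Grace
  - employee 4 (Olivia): manager_id=3 -> Bob
  - employee 5 (Hank): manager_id=NULL -> NULL
  - employee 6 (Alice): manager_id=2 -> Victor
  - employee 7 (Dave): manager_id=NULL -> NULL

SQL:
SELECT a.name AS item, b.name AS manager
FROM employees a
LEFT JOIN employees b ON a.manager_id = b.id

Result:
item   | manager
-------+--------
Grace  | NULL   
Victor | NULL   
Bob    | Grace  
Olivia | Bob    
Hank   | NULL   
Alice  | Victor 
Dave   | NULL   


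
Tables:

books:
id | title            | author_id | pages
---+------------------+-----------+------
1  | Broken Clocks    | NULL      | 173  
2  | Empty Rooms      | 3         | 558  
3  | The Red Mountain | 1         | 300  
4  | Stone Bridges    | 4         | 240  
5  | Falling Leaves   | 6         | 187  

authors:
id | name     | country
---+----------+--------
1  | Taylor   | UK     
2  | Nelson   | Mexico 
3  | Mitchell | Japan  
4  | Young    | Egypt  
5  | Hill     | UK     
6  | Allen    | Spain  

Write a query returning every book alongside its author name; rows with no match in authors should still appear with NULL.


LEFT JOIN keeps every row from books (the left table); where author_id has no match in authors, the author columns become NULL. Walk through each book:
  - book 1 (Broken Clocks): author_id=NULL, no match -> kept with NULL
  - book 2 (Empty Rooms): author_id=3 -> matches Mitchell
  - book 3 (The Red Mountain): author_id=1 -> matches Taylor
  - book 4 (Stone Bridges): author_id=4 -> matches Young
  - book 5 (Falling Leaves): author_id=6 -> matches Allen
All 5 rows appear; 1 has NULL author.

SQL:
SELECT a.title, b.name AS author
FROM books a
LEFT JOIN authors b ON a.author_id = b.id

Result:
title            | author  
-----------------+---------
Broken Clocks    | NULL    
Empty Rooms      | Mitchell
The Red Mountain | Taylor  
Stone Bridges    | Young   
Falling Leaves   | Allen   
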